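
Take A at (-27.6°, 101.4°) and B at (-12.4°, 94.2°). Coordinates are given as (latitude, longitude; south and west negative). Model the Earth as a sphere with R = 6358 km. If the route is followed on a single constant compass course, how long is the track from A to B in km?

1845 km

Rhumb course C = atan2(Δλ, Δψ) with Δψ = ln[tan(π/4+φ₂/2)/tan(π/4+φ₁/2)] = +0.2834, Δλ = -0.1257 → C = 336.08°
d = R·|Δφ| / |cos C| = 6358·0.26529 / 0.91414 = 1845 km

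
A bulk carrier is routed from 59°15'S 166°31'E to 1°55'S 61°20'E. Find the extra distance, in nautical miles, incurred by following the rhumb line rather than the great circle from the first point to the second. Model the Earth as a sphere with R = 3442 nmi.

Great circle: cos σ = sin φ₁ sin φ₂ + cos φ₁ cos φ₂ cos Δλ,  σ = 1.6761 rad → d_gc = 5769.1 nmi
Rhumb line: Δψ = +1.2576, q = Δφ/Δψ = 0.7957, d_rh = R√(Δφ²+q²Δλ²) = 6094.4 nmi
Excess = 6094.4 − 5769.1 = 325.3 ≈ 325 nmi

325 nmi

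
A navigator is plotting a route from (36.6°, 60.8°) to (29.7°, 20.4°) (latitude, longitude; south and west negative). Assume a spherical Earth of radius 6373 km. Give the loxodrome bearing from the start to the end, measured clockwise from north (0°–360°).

258.5°

Δψ = ln[tan(π/4+φ₂/2)/tan(π/4+φ₁/2)] = -0.1440
Δλ = -0.7051 rad (taken the short way round)
course = atan2(Δλ, Δψ) = 258.46°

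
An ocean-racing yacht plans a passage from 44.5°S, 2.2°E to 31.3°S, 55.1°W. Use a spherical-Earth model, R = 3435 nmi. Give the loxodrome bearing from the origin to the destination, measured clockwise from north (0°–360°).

Meridional parts: M(φ₁)=-0.8691, M(φ₂)=-0.5757 → ΔM = +0.2934;  Δλ = -1.0001 rad
tan C = Δλ / ΔM = -3.4085 → C = 286.35°

286.4°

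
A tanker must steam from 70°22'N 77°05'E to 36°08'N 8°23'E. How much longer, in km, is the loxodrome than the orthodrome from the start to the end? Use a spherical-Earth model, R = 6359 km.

229 km

Great circle: cos σ = sin φ₁ sin φ₂ + cos φ₁ cos φ₂ cos Δλ,  σ = 0.8580 rad → d_gc = 5456.0 km
Rhumb line: Δψ = -1.0771, q = Δφ/Δψ = 0.5547, d_rh = R√(Δφ²+q²Δλ²) = 5685.4 km
Excess = 5685.4 − 5456.0 = 229.4 ≈ 229 km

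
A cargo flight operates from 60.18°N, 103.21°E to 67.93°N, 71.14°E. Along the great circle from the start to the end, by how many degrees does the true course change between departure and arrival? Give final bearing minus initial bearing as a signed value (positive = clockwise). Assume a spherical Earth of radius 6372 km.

Initial bearing θ₁ = atan2(sin Δλ cos φ₂, cos φ₁ sin φ₂ − sin φ₁ cos φ₂ cos Δλ) = 312.78°
Final bearing θ₂ = (initial bearing from the destination back to the start) + 180° = 283.73°
Δθ = θ₂ − θ₁ = -29.0°

-29.0°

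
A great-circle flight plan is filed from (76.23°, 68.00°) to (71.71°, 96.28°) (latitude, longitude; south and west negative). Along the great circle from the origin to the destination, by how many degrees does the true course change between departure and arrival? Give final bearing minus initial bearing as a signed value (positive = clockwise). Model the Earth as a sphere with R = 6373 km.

Initial bearing θ₁ = atan2(sin Δλ cos φ₂, cos φ₁ sin φ₂ − sin φ₁ cos φ₂ cos Δλ) = 105.93°
Final bearing θ₂ = (initial bearing from the destination back to the start) + 180° = 133.17°
Δθ = θ₂ − θ₁ = +27.2°

+27.2°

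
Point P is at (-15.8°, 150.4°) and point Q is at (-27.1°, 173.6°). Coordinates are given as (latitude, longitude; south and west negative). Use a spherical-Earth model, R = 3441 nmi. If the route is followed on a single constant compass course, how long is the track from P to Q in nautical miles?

Δψ = ln[tan(π/4+φ₂/2)/tan(π/4+φ₁/2)] = -0.2124;  Δφ = -0.1972 rad,  Δλ = +0.4049 rad
q = Δφ/Δψ = 0.9288
d = R·√(Δφ² + q²Δλ²) = 3441·0.42465 = 1461 nmi

1461 nmi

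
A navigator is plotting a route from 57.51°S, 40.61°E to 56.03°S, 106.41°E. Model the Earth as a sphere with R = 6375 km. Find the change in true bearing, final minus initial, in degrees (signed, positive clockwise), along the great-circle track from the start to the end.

-56.8°

At departure: θ₁ = atan2(sin Δλ cos φ₂, cos φ₁ sin φ₂ − sin φ₁ cos φ₂ cos Δλ) = 116.34°
At arrival: θ₂ = atan2(sin Δλ cos φ₁, −cos φ₂ sin φ₁ + sin φ₂ cos φ₁ cos Δλ) = 59.49°
Δθ = θ₂ − θ₁ = -56.8°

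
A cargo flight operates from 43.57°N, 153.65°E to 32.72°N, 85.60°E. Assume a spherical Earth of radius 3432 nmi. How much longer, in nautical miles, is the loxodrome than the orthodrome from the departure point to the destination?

80 nmi

Great circle: cos σ = sin φ₁ sin φ₂ + cos φ₁ cos φ₂ cos Δλ,  σ = 0.9268 rad → d_gc = 3180.7 nmi
Rhumb line: Δψ = -0.2416, q = Δφ/Δψ = 0.7838, d_rh = R√(Δφ²+q²Δλ²) = 3260.4 nmi
Excess = 3260.4 − 3180.7 = 79.7 ≈ 80 nmi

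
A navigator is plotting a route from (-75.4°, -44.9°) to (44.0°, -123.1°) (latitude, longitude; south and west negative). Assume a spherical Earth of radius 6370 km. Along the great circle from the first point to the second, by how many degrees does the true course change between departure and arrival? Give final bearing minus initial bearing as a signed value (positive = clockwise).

+47.1°

Initial bearing θ₁ = atan2(sin Δλ cos φ₂, cos φ₁ sin φ₂ − sin φ₁ cos φ₂ cos Δλ) = 294.27°
Final bearing θ₂ = (initial bearing from the destination back to the start) + 180° = 341.37°
Δθ = θ₂ − θ₁ = +47.1°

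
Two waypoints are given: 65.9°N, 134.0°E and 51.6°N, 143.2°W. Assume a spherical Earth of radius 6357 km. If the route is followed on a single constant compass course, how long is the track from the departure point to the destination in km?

Δψ = ln[tan(π/4+φ₂/2)/tan(π/4+φ₁/2)] = -0.4894;  Δφ = -0.2496 rad,  Δλ = +1.4451 rad
q = Δφ/Δψ = 0.5100
d = R·√(Δφ² + q²Δλ²) = 6357·0.77811 = 4946 km

4946 km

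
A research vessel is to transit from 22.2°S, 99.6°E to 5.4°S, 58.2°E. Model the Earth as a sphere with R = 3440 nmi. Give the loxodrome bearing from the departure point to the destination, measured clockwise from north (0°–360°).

292.8°

Δψ = ln[tan(π/4+φ₂/2)/tan(π/4+φ₁/2)] = +0.3032
Δλ = -0.7226 rad (taken the short way round)
course = atan2(Δλ, Δψ) = 292.76°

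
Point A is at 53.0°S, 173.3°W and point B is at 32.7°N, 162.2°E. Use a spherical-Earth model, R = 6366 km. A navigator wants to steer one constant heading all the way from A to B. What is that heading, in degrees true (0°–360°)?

345.9°

Δψ = ln[tan(π/4+φ₂/2)/tan(π/4+φ₁/2)] = +1.6993
Δλ = -0.4276 rad (taken the short way round)
course = atan2(Δλ, Δψ) = 345.88°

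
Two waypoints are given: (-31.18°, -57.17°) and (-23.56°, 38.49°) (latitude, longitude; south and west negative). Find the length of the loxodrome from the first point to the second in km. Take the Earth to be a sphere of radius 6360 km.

Δψ = ln[tan(π/4+φ₂/2)/tan(π/4+φ₁/2)] = +0.1499;  Δφ = +0.1330 rad,  Δλ = +1.6696 rad
q = Δφ/Δψ = 0.8871
d = R·√(Δφ² + q²Δλ²) = 6360·1.48696 = 9457 km

9457 km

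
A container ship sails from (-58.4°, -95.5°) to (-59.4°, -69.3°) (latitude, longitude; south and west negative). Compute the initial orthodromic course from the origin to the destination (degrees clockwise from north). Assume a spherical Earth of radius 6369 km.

θ = atan2( sin Δλ·cos φ₂ ,  cos φ₁ sin φ₂ − sin φ₁ cos φ₂ cos Δλ )
  = atan2(+0.2247, -0.0620) = 105.42°

105.4°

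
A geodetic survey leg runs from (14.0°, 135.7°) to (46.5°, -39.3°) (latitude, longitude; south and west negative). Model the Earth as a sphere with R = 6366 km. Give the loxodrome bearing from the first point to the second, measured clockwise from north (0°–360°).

282.4°

Δψ = ln[tan(π/4+φ₂/2)/tan(π/4+φ₁/2)] = +0.6721
Δλ = -3.0543 rad (taken the short way round)
course = atan2(Δλ, Δψ) = 282.41°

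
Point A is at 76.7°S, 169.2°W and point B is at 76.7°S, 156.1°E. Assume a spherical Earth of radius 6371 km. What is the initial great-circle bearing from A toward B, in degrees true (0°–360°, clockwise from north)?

θ = atan2( sin Δλ·cos φ₂ ,  cos φ₁ sin φ₂ − sin φ₁ cos φ₂ cos Δλ )
  = atan2(-0.1310, -0.0398) = 253.09°

253.1°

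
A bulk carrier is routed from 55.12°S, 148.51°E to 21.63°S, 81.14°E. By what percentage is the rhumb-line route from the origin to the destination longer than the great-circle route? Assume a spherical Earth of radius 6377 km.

2.6%

Great circle: σ = 1.0392 rad → d_gc = Rσ = 6626.8 km
Rhumb: Δφ = +0.5845, Δλ = -1.1758, Δψ = +0.7711, q = Δφ/Δψ = 0.7580 → d_rh = R√(Δφ²+q²Δλ²) = 6797.2 km
Excess = (6797.2 − 6626.8) / 6626.8 = 170.4 / 6626.8 = 2.57% ≈ 2.6%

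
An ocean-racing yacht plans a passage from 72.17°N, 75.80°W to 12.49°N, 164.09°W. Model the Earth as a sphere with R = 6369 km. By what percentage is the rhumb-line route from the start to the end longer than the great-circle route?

5.8%

Great circle: σ = 1.3543 rad → d_gc = Rσ = 8625.6 km
Rhumb: Δφ = -1.0416, Δλ = -1.5410, Δψ = -1.6326, q = Δφ/Δψ = 0.6380 → d_rh = R√(Δφ²+q²Δλ²) = 9122.3 km
Excess = (9122.3 − 8625.6) / 8625.6 = 496.7 / 8625.6 = 5.76% ≈ 5.8%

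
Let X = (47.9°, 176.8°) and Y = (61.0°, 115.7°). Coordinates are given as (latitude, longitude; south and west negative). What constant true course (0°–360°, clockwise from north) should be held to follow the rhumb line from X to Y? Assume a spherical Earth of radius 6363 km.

290.4°

Δψ = ln[tan(π/4+φ₂/2)/tan(π/4+φ₁/2)] = +0.3975
Δλ = -1.0664 rad (taken the short way round)
course = atan2(Δλ, Δψ) = 290.45°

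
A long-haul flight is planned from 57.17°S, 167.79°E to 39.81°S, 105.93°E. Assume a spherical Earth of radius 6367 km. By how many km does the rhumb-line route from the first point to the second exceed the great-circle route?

140 km

Great circle: cos σ = sin φ₁ sin φ₂ + cos φ₁ cos φ₂ cos Δλ,  σ = 0.7460 rad → d_gc = 4749.9 km
Rhumb line: Δψ = +0.4635, q = Δφ/Δψ = 0.6536, d_rh = R√(Δφ²+q²Δλ²) = 4889.8 km
Excess = 4889.8 − 4749.9 = 139.9 ≈ 140 km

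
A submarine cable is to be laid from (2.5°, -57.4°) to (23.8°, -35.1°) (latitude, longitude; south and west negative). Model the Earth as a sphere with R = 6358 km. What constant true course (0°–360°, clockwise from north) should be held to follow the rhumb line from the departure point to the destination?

Δψ = ln[tan(π/4+φ₂/2)/tan(π/4+φ₁/2)] = +0.3842
Δλ = +0.3892 rad (taken the short way round)
course = atan2(Δλ, Δψ) = 45.37°

45.4°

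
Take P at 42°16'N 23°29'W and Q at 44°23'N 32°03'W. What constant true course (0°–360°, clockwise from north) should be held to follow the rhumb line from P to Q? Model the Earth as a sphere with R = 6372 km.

288.8°

Meridional parts: M(φ₁)=+0.8154, M(φ₂)=+0.8662 → ΔM = +0.0508;  Δλ = -0.1495 rad
tan C = Δλ / ΔM = -2.9438 → C = 288.76°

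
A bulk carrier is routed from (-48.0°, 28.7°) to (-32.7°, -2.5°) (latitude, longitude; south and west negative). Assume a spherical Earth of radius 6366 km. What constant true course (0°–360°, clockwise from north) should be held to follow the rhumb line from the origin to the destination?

Meridional parts: M(φ₁)=-0.9575, M(φ₂)=-0.6045 → ΔM = +0.3530;  Δλ = -0.5445 rad
tan C = Δλ / ΔM = -1.5427 → C = 302.95°

303.0°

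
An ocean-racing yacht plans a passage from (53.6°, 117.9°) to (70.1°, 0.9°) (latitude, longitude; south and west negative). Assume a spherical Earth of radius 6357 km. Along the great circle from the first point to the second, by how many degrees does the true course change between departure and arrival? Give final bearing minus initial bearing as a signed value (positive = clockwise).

-111.0°

Initial bearing θ₁ = atan2(sin Δλ cos φ₂, cos φ₁ sin φ₂ − sin φ₁ cos φ₂ cos Δλ) = 336.04°
Final bearing θ₂ = (initial bearing from the destination back to the start) + 180° = 225.08°
Δθ = θ₂ − θ₁ = -111.0°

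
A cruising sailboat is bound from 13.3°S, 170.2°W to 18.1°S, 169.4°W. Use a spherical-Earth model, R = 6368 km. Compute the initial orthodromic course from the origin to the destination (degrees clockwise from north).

171.0°

θ = atan2( sin Δλ·cos φ₂ ,  cos φ₁ sin φ₂ − sin φ₁ cos φ₂ cos Δλ )
  = atan2(+0.0133, -0.0837) = 170.99°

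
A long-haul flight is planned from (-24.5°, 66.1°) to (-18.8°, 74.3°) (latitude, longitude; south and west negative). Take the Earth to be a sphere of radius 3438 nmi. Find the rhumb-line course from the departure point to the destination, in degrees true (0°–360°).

53.2°

Meridional parts: M(φ₁)=-0.4413, M(φ₂)=-0.3342 → ΔM = +0.1071;  Δλ = +0.1431 rad
tan C = Δλ / ΔM = +1.3364 → C = 53.19°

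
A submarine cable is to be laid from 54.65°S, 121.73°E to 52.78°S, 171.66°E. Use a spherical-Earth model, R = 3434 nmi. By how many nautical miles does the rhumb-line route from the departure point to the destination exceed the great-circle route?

Great circle: cos σ = sin φ₁ sin φ₂ + cos φ₁ cos φ₂ cos Δλ,  σ = 0.5058 rad → d_gc = 1736.9 nmi
Rhumb line: Δψ = +0.0552, q = Δφ/Δψ = 0.5917, d_rh = R√(Δφ²+q²Δλ²) = 1774.2 nmi
Excess = 1774.2 − 1736.9 = 37.3 ≈ 37 nmi

37 nmi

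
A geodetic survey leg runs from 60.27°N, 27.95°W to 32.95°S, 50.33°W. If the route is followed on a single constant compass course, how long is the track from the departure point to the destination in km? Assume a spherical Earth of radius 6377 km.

10584 km

Rhumb course C = atan2(Δλ, Δψ) with Δψ = ln[tan(π/4+φ₂/2)/tan(π/4+φ₁/2)] = -1.9361, Δλ = -0.3906 → C = 191.41°
d = R·|Δφ| / |cos C| = 6377·1.62700 / 0.98025 = 10584 km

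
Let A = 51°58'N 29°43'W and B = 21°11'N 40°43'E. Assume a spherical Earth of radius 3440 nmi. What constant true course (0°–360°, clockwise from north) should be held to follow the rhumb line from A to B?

119.2°

Meridional parts: M(φ₁)=+1.0652, M(φ₂)=+0.3784 → ΔM = -0.6868;  Δλ = +1.2293 rad
tan C = Δλ / ΔM = -1.7899 → C = 119.19°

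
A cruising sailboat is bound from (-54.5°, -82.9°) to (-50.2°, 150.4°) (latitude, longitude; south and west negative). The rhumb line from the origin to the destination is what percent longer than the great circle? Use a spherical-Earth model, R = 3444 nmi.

16.9%

Great circle: σ = 1.1556 rad → d_gc = Rσ = 3980.0 nmi
Rhumb: Δφ = +0.0750, Δλ = -2.2113, Δψ = +0.1230, q = Δφ/Δψ = 0.6102 → d_rh = R√(Δφ²+q²Δλ²) = 4654.4 nmi
Excess = (4654.4 − 3980.0) / 3980.0 = 674.4 / 3980.0 = 16.94% ≈ 16.9%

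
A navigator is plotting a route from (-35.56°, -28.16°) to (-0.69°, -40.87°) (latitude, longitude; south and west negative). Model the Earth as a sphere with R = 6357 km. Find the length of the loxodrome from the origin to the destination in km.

Δψ = ln[tan(π/4+φ₂/2)/tan(π/4+φ₁/2)] = +0.6528;  Δφ = +0.6086 rad,  Δλ = -0.2218 rad
q = Δφ/Δψ = 0.9323
d = R·√(Δφ² + q²Δλ²) = 6357·0.64278 = 4086 km

4086 km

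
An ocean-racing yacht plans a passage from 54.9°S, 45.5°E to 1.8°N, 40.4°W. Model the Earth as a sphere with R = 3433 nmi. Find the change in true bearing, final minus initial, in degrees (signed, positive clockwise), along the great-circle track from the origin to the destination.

+50.6°

At departure: θ₁ = atan2(sin Δλ cos φ₂, cos φ₁ sin φ₂ − sin φ₁ cos φ₂ cos Δλ) = 274.39°
At arrival: θ₂ = atan2(sin Δλ cos φ₁, −cos φ₂ sin φ₁ + sin φ₂ cos φ₁ cos Δλ) = 325.00°
Δθ = θ₂ − θ₁ = +50.6°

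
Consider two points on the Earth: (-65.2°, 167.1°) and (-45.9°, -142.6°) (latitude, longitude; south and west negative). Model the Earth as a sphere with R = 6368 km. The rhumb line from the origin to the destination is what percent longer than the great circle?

Great circle: σ = 0.5765 rad → d_gc = Rσ = 3671.4 km
Rhumb: Δφ = +0.3368, Δλ = +0.8779, Δψ = +0.6110, q = Δφ/Δψ = 0.5513 → d_rh = R√(Δφ²+q²Δλ²) = 3755.1 km
Excess = (3755.1 − 3671.4) / 3671.4 = 83.7 / 3671.4 = 2.28% ≈ 2.3%

2.3%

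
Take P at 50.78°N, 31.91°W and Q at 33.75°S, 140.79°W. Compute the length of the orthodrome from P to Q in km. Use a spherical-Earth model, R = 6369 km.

Haversine: a = sin²(Δφ/2)+cos φ₁ cos φ₂ sin²(Δλ/2) = 0.80027;  σ = 2·atan2(√a,√(1−a))
σ = 126.908° → d = Rσ = 6369·2.21497 = 14107 km

14107 km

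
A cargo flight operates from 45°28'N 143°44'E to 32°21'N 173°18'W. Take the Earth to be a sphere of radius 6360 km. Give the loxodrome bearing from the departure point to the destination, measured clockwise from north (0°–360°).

Δψ = ln[tan(π/4+φ₂/2)/tan(π/4+φ₁/2)] = -0.2957
Δλ = +0.7499 rad (taken the short way round)
course = atan2(Δλ, Δψ) = 111.52°

111.5°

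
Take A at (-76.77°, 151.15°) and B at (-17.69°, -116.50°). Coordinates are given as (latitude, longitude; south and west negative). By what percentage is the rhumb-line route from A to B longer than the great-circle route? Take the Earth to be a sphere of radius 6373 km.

7.1%

Great circle: σ = 1.2798 rad → d_gc = Rσ = 8156.5 km
Rhumb: Δφ = +1.0311, Δλ = +1.6118, Δψ = +1.8407, q = Δφ/Δψ = 0.5602 → d_rh = R√(Δφ²+q²Δλ²) = 8734.9 km
Excess = (8734.9 − 8156.5) / 8156.5 = 578.4 / 8156.5 = 7.09% ≈ 7.1%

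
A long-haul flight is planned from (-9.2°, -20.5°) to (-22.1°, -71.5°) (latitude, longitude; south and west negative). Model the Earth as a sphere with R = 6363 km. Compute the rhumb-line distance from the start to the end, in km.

5626 km

Δψ = ln[tan(π/4+φ₂/2)/tan(π/4+φ₁/2)] = -0.2344;  Δφ = -0.2251 rad,  Δλ = -0.8901 rad
q = Δφ/Δψ = 0.9606
d = R·√(Δφ² + q²Δλ²) = 6363·0.88417 = 5626 km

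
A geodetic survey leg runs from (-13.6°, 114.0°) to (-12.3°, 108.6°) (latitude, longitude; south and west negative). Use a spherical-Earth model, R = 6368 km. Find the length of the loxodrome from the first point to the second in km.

602 km

Rhumb course C = atan2(Δλ, Δψ) with Δψ = ln[tan(π/4+φ₂/2)/tan(π/4+φ₁/2)] = +0.0233, Δλ = -0.0942 → C = 283.88°
d = R·|Δφ| / |cos C| = 6368·0.02269 / 0.23982 = 602 km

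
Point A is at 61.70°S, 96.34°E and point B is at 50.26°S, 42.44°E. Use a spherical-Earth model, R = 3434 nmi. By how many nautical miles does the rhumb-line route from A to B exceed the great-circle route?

Great circle: cos σ = sin φ₁ sin φ₂ + cos φ₁ cos φ₂ cos Δλ,  σ = 0.5440 rad → d_gc = 1868.2 nmi
Rhumb line: Δψ = +0.3601, q = Δφ/Δψ = 0.5544, d_rh = R√(Δφ²+q²Δλ²) = 1917.8 nmi
Excess = 1917.8 − 1868.2 = 49.6 ≈ 50 nmi

50 nmi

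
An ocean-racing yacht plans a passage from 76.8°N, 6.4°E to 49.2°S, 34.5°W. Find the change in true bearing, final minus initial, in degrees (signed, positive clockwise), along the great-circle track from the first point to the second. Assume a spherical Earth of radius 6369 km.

-22.2°

At departure: θ₁ = atan2(sin Δλ cos φ₂, cos φ₁ sin φ₂ − sin φ₁ cos φ₂ cos Δλ) = 213.20°
At arrival: θ₂ = atan2(sin Δλ cos φ₁, −cos φ₂ sin φ₁ + sin φ₂ cos φ₁ cos Δλ) = 191.03°
Δθ = θ₂ − θ₁ = -22.2°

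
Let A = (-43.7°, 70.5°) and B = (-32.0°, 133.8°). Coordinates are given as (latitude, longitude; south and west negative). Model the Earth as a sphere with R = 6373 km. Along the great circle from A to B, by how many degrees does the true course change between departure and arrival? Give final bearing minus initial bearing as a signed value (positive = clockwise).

-41.6°

Initial bearing θ₁ = atan2(sin Δλ cos φ₂, cos φ₁ sin φ₂ − sin φ₁ cos φ₂ cos Δλ) = 98.99°
Final bearing θ₂ = (initial bearing from the destination back to the start) + 180° = 57.36°
Δθ = θ₂ − θ₁ = -41.6°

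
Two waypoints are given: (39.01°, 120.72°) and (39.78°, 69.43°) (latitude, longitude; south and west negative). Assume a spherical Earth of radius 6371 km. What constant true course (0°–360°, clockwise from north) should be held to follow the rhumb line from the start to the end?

Δψ = ln[tan(π/4+φ₂/2)/tan(π/4+φ₁/2)] = +0.0174
Δλ = -0.8952 rad (taken the short way round)
course = atan2(Δλ, Δψ) = 271.11°

271.1°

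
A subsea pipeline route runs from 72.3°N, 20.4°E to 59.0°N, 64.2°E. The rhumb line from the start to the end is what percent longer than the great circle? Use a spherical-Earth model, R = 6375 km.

2.1%

Great circle: σ = 0.3774 rad → d_gc = Rσ = 2406.2 km
Rhumb: Δφ = -0.2321, Δλ = +0.7645, Δψ = -0.5772, q = Δφ/Δψ = 0.4021 → d_rh = R√(Δφ²+q²Δλ²) = 2455.7 km
Excess = (2455.7 − 2406.2) / 2406.2 = 49.5 / 2406.2 = 2.06% ≈ 2.1%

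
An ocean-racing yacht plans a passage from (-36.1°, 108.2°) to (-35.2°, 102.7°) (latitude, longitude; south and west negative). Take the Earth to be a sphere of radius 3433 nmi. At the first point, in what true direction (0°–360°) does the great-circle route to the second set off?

279.8°

θ = atan2( sin Δλ·cos φ₂ ,  cos φ₁ sin φ₂ − sin φ₁ cos φ₂ cos Δλ )
  = atan2(-0.0783, +0.0135) = 279.77°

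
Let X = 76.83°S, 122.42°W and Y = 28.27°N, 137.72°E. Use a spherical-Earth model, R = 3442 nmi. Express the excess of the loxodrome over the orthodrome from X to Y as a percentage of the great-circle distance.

4.8%

Great circle: σ = 2.0892 rad → d_gc = Rσ = 7191.2 nmi
Rhumb: Δφ = +1.8343, Δλ = -1.7429, Δψ = +2.6738, q = Δφ/Δψ = 0.6861 → d_rh = R√(Δφ²+q²Δλ²) = 7536.8 nmi
Excess = (7536.8 − 7191.2) / 7191.2 = 345.6 / 7191.2 = 4.81% ≈ 4.8%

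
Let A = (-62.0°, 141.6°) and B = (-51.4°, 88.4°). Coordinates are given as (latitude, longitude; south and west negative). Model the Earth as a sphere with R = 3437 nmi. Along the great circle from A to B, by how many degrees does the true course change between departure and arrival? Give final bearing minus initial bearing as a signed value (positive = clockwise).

Initial bearing θ₁ = atan2(sin Δλ cos φ₂, cos φ₁ sin φ₂ − sin φ₁ cos φ₂ cos Δλ) = 265.77°
Final bearing θ₂ = (initial bearing from the destination back to the start) + 180° = 311.37°
Δθ = θ₂ − θ₁ = +45.6°

+45.6°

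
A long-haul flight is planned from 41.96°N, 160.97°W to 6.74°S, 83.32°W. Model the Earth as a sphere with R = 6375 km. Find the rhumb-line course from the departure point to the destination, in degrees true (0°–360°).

Δψ = ln[tan(π/4+φ₂/2)/tan(π/4+φ₁/2)] = -0.9261
Δλ = +1.3552 rad (taken the short way round)
course = atan2(Δλ, Δψ) = 124.35°

124.3°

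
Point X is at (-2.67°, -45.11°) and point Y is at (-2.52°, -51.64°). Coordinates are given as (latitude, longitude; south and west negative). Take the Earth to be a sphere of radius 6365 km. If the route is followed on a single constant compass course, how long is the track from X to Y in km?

Δψ = ln[tan(π/4+φ₂/2)/tan(π/4+φ₁/2)] = +0.0026;  Δφ = +0.0026 rad,  Δλ = -0.1140 rad
q = Δφ/Δψ = 0.9990
d = R·√(Δφ² + q²Δλ²) = 6365·0.11388 = 725 km

725 km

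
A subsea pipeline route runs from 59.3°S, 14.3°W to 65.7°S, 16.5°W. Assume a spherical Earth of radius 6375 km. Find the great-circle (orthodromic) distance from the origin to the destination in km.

cos σ = sin φ₁ sin φ₂ + cos φ₁ cos φ₂ cos Δλ
      = sin(-59.30°)sin(-65.70°) + cos(-59.30°)cos(-65.70°)cos(-2.20°) = 0.9936
σ = 6.479° → d = Rσ = 6375·0.11308 = 721 km

721 km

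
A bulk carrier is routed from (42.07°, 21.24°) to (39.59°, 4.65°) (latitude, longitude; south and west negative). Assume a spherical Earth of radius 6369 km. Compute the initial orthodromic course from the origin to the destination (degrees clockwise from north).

264.3°

θ = atan2( sin Δλ·cos φ₂ ,  cos φ₁ sin φ₂ − sin φ₁ cos φ₂ cos Δλ )
  = atan2(-0.2200, -0.0218) = 264.35°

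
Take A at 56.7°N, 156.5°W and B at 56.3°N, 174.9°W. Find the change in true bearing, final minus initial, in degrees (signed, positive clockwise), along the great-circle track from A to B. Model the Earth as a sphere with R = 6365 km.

Initial bearing θ₁ = atan2(sin Δλ cos φ₂, cos φ₁ sin φ₂ − sin φ₁ cos φ₂ cos Δλ) = 275.46°
Final bearing θ₂ = (initial bearing from the destination back to the start) + 180° = 260.07°
Δθ = θ₂ − θ₁ = -15.4°

-15.4°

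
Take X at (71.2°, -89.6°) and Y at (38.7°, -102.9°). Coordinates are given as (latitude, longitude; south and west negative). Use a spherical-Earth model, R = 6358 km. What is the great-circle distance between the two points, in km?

3686 km

cos σ = sin φ₁ sin φ₂ + cos φ₁ cos φ₂ cos Δλ
      = sin(71.20°)sin(38.70°) + cos(71.20°)cos(38.70°)cos(-13.30°) = 0.8366
σ = 33.212° → d = Rσ = 6358·0.57967 = 3686 km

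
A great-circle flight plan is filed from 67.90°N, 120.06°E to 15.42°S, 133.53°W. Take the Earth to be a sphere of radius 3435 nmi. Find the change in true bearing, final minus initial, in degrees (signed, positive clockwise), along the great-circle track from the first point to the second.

At departure: θ₁ = atan2(sin Δλ cos φ₂, cos φ₁ sin φ₂ − sin φ₁ cos φ₂ cos Δλ) = 80.65°
At arrival: θ₂ = atan2(sin Δλ cos φ₁, −cos φ₂ sin φ₁ + sin φ₂ cos φ₁ cos Δλ) = 157.35°
Δθ = θ₂ − θ₁ = +76.7°

+76.7°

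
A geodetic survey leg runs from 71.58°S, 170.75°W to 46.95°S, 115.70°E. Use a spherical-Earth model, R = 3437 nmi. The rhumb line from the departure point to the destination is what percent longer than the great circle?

5.5%

Great circle: σ = 0.7161 rad → d_gc = Rσ = 2461.09 nmi
Rhumb: Δφ = +0.4299, Δλ = -1.2837, Δψ = +0.8889, q = Δφ/Δψ = 0.4836 → d_rh = R√(Δφ²+q²Δλ²) = 2595.25 nmi
Excess = (2595.25 − 2461.09) / 2461.09 = 134.16 / 2461.09 = 5.451% ≈ 5.5%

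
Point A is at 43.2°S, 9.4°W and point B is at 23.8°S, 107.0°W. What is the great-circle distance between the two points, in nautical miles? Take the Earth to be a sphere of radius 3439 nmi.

4751 nmi

Haversine: a = sin²(Δφ/2)+cos φ₁ cos φ₂ sin²(Δλ/2) = 0.40598;  σ = 2·atan2(√a,√(1−a))
σ = 79.162° → d = Rσ = 3439·1.38164 = 4751 nmi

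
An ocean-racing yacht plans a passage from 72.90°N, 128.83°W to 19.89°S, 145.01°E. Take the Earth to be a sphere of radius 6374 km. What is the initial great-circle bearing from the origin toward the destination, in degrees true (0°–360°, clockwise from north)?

260.3°

θ = atan2( sin Δλ·cos φ₂ ,  cos φ₁ sin φ₂ − sin φ₁ cos φ₂ cos Δλ )
  = atan2(-0.9382, -0.1602) = 260.31°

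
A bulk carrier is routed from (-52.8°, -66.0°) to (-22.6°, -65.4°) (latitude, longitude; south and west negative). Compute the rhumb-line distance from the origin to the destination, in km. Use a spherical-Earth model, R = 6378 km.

Δψ = ln[tan(π/4+φ₂/2)/tan(π/4+φ₁/2)] = +0.6840;  Δφ = +0.5271 rad,  Δλ = +0.0105 rad
q = Δφ/Δψ = 0.7706
d = R·√(Δφ² + q²Δλ²) = 6378·0.52715 = 3362 km

3362 km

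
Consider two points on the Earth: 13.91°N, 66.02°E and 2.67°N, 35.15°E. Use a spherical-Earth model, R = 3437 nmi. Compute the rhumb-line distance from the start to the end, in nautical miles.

1950 nmi

Rhumb course C = atan2(Δλ, Δψ) with Δψ = ln[tan(π/4+φ₂/2)/tan(π/4+φ₁/2)] = -0.1986, Δλ = -0.5388 → C = 249.77°
d = R·|Δφ| / |cos C| = 3437·0.19618 / 0.34583 = 1950 nmi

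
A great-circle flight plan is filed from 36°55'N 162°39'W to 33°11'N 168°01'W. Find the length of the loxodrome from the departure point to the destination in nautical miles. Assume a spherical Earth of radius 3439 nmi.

Δψ = ln[tan(π/4+φ₂/2)/tan(π/4+φ₁/2)] = -0.0796;  Δφ = -0.0652 rad,  Δλ = -0.0937 rad
q = Δφ/Δψ = 0.8184
d = R·√(Δφ² + q²Δλ²) = 3439·0.10060 = 346 nmi

346 nmi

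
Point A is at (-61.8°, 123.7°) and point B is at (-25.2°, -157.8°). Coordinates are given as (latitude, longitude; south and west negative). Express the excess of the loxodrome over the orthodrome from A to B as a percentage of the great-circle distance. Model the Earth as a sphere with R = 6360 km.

4.4%

Great circle: σ = 1.0923 rad → d_gc = Rσ = 6946.7 km
Rhumb: Δφ = +0.6388, Δλ = +1.3701, Δψ = +0.9268, q = Δφ/Δψ = 0.6892 → d_rh = R√(Δφ²+q²Δλ²) = 7250.7 km
Excess = (7250.7 − 6946.7) / 6946.7 = 304.0 / 6946.7 = 4.38% ≈ 4.4%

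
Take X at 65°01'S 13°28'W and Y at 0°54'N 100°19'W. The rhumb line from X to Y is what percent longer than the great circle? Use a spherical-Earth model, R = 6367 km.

3.9%

Great circle: σ = 1.5618 rad → d_gc = Rσ = 9944.2 km
Rhumb: Δφ = +1.1505, Δλ = -1.5158, Δψ = +1.5229, q = Δφ/Δψ = 0.7555 → d_rh = R√(Δφ²+q²Δλ²) = 10335.2 km
Excess = (10335.2 − 9944.2) / 9944.2 = 391.0 / 9944.2 = 3.93% ≈ 3.9%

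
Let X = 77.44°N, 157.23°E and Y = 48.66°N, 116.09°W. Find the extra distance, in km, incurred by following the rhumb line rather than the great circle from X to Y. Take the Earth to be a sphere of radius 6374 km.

379 km

Great circle: cos σ = sin φ₁ sin φ₂ + cos φ₁ cos φ₂ cos Δλ,  σ = 0.7360 rad → d_gc = 4691.3 km
Rhumb line: Δψ = -1.2320, q = Δφ/Δψ = 0.4077, d_rh = R√(Δφ²+q²Δλ²) = 5070.2 km
Excess = 5070.2 − 4691.3 = 378.9 ≈ 379 km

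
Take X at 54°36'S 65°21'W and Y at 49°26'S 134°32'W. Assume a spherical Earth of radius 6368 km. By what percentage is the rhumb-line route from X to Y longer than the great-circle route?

Great circle: σ = 0.7180 rad → d_gc = Rσ = 4572.5 km
Rhumb: Δφ = +0.0902, Δλ = -1.2075, Δψ = +0.1467, q = Δφ/Δψ = 0.6145 → d_rh = R√(Δφ²+q²Δλ²) = 4760.1 km
Excess = (4760.1 − 4572.5) / 4572.5 = 187.6 / 4572.5 = 4.10% ≈ 4.1%

4.1%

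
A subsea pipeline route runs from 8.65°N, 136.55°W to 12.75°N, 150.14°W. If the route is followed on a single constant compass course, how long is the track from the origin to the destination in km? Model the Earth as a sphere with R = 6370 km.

1553 km

Δψ = ln[tan(π/4+φ₂/2)/tan(π/4+φ₁/2)] = +0.0728;  Δφ = +0.0716 rad,  Δλ = -0.2372 rad
q = Δφ/Δψ = 0.9824
d = R·√(Δφ² + q²Δλ²) = 6370·0.24375 = 1553 km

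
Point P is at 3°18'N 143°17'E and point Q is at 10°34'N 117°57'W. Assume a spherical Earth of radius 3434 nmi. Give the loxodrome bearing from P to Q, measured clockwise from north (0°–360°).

85.8°

Meridional parts: M(φ₁)=+0.0576, M(φ₂)=+0.1855 → ΔM = +0.1278;  Δλ = +1.7238 rad
tan C = Δλ / ΔM = +13.4830 → C = 85.76°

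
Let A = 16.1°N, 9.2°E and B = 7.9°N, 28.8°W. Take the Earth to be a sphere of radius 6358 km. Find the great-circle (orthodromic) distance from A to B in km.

4217 km

Haversine: a = sin²(Δφ/2)+cos φ₁ cos φ₂ sin²(Δλ/2) = 0.10598;  σ = 2·atan2(√a,√(1−a))
σ = 37.998° → d = Rσ = 6358·0.66319 = 4217 km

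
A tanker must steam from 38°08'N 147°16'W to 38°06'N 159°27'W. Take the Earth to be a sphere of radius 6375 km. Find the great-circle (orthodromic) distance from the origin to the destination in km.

1066 km

Haversine: a = sin²(Δφ/2)+cos φ₁ cos φ₂ sin²(Δλ/2) = 0.00697;  σ = 2·atan2(√a,√(1−a))
σ = 9.578° → d = Rσ = 6375·0.16718 = 1066 km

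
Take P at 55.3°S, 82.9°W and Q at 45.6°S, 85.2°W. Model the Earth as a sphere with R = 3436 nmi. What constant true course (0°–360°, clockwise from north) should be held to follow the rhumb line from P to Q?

351.5°

Δψ = ln[tan(π/4+φ₂/2)/tan(π/4+φ₁/2)] = +0.2671
Δλ = -0.0401 rad (taken the short way round)
course = atan2(Δλ, Δψ) = 351.45°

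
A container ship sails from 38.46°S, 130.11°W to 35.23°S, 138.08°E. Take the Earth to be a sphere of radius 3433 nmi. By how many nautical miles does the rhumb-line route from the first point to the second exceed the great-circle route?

Great circle: cos σ = sin φ₁ sin φ₂ + cos φ₁ cos φ₂ cos Δλ,  σ = 1.2254 rad → d_gc = 4206.739 nmi
Rhumb line: Δψ = +0.0705, q = Δφ/Δψ = 0.8000, d_rh = R√(Δφ²+q²Δλ²) = 4405.244 nmi
Excess = 4405.244 − 4206.739 = 198.505 ≈ 199 nmi

199 nmi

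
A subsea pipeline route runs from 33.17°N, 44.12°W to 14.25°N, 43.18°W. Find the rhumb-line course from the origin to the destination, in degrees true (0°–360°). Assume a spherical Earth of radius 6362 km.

Δψ = ln[tan(π/4+φ₂/2)/tan(π/4+φ₁/2)] = -0.3630
Δλ = +0.0164 rad (taken the short way round)
course = atan2(Δλ, Δψ) = 177.41°

177.4°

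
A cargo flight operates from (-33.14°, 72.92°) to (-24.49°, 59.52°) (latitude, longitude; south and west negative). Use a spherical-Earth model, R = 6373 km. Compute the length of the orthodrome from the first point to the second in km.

1620 km

cos σ = sin φ₁ sin φ₂ + cos φ₁ cos φ₂ cos Δλ
      = sin(-33.14°)sin(-24.49°) + cos(-33.14°)cos(-24.49°)cos(-13.40°) = 0.9679
σ = 14.561° → d = Rσ = 6373·0.25414 = 1620 km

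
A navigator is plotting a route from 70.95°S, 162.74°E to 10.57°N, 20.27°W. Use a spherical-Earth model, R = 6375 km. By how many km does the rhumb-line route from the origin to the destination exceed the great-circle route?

Great circle: cos σ = sin φ₁ sin φ₂ + cos φ₁ cos φ₂ cos Δλ,  σ = 2.0873 rad → d_gc = 13306.2 km
Rhumb line: Δψ = +1.9706, q = Δφ/Δψ = 0.7220, d_rh = R√(Δφ²+q²Δλ²) = 16865.3 km
Excess = 16865.3 − 13306.2 = 3559.1 ≈ 3559 km

3559 km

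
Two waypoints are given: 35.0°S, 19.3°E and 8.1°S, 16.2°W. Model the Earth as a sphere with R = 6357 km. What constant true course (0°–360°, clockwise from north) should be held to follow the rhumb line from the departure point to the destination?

309.5°

Δψ = ln[tan(π/4+φ₂/2)/tan(π/4+φ₁/2)] = +0.5110
Δλ = -0.6196 rad (taken the short way round)
course = atan2(Δλ, Δψ) = 309.51°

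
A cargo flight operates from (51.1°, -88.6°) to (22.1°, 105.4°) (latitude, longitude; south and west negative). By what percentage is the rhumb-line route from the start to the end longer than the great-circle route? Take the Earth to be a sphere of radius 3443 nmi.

Great circle: σ = 1.8460 rad → d_gc = Rσ = 6355.8 nmi
Rhumb: Δφ = -0.5061, Δλ = -2.8972, Δψ = -0.6452, q = Δφ/Δψ = 0.7844 → d_rh = R√(Δφ²+q²Δλ²) = 8016.5 nmi
Excess = (8016.5 − 6355.8) / 6355.8 = 1660.7 / 6355.8 = 26.13% ≈ 26.1%

26.1%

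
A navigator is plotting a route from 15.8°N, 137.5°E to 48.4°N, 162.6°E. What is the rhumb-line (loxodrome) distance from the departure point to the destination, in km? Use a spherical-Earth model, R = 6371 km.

Δψ = ln[tan(π/4+φ₂/2)/tan(π/4+φ₁/2)] = +0.6886;  Δφ = +0.5690 rad,  Δλ = +0.4381 rad
q = Δφ/Δψ = 0.8263
d = R·√(Δφ² + q²Δλ²) = 6371·0.67436 = 4296 km

4296 km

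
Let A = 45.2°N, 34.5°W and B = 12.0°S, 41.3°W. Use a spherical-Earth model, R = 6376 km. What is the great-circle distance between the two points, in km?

Haversine: a = sin²(Δφ/2)+cos φ₁ cos φ₂ sin²(Δλ/2) = 0.23157;  σ = 2·atan2(√a,√(1−a))
σ = 57.530° → d = Rσ = 6376·1.00409 = 6402 km

6402 km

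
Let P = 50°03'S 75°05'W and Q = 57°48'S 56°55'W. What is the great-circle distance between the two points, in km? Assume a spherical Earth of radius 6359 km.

1459 km

Haversine: a = sin²(Δφ/2)+cos φ₁ cos φ₂ sin²(Δλ/2) = 0.01310;  σ = 2·atan2(√a,√(1−a))
σ = 13.142° → d = Rσ = 6359·0.22937 = 1459 km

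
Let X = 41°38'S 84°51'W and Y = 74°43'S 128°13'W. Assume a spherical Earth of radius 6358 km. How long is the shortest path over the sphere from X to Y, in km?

4257 km

Haversine: a = sin²(Δφ/2)+cos φ₁ cos φ₂ sin²(Δλ/2) = 0.10796;  σ = 2·atan2(√a,√(1−a))
σ = 38.364° → d = Rσ = 6358·0.66957 = 4257 km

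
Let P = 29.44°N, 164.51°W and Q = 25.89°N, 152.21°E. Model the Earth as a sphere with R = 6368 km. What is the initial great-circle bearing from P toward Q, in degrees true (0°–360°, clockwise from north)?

N = sin Δλ·cos φ₂ = -0.6168;  D = cos φ₁ sin φ₂ − sin φ₁ cos φ₂ cos Δλ = +0.0583
initial course = atan2(N, D) = 275.40°

275.4°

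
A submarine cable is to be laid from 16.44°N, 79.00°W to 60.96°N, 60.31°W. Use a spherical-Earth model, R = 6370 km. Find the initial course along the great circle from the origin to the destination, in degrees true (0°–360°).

12.4°

θ = atan2( sin Δλ·cos φ₂ ,  cos φ₁ sin φ₂ − sin φ₁ cos φ₂ cos Δλ )
  = atan2(+0.1556, +0.7084) = 12.38°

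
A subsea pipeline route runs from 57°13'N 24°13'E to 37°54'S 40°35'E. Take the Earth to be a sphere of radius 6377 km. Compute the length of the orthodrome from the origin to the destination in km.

10697 km

cos σ = sin φ₁ sin φ₂ + cos φ₁ cos φ₂ cos Δλ
      = sin(57.22°)sin(-37.90°) + cos(57.22°)cos(-37.90°)cos(16.37°) = -0.1065
σ = 96.113° → d = Rσ = 6377·1.67750 = 10697 km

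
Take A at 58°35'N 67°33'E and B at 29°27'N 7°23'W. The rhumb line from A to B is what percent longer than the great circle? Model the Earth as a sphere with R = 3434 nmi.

4.0%

Great circle: σ = 1.0032 rad → d_gc = Rσ = 3445.1 nmi
Rhumb: Δφ = -0.5085, Δλ = -1.3078, Δψ = -0.7303, q = Δφ/Δψ = 0.6963 → d_rh = R√(Δφ²+q²Δλ²) = 3581.5 nmi
Excess = (3581.5 − 3445.1) / 3445.1 = 136.4 / 3445.1 = 3.96% ≈ 4.0%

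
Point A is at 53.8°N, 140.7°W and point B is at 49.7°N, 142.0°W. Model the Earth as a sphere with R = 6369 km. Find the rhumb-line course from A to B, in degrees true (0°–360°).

Meridional parts: M(φ₁)=+1.1183, M(φ₂)=+1.0026 → ΔM = -0.1157;  Δλ = -0.0227 rad
tan C = Δλ / ΔM = +0.1961 → C = 191.10°

191.1°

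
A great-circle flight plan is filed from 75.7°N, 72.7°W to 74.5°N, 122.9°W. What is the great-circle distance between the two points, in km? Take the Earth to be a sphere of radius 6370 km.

cos σ = sin φ₁ sin φ₂ + cos φ₁ cos φ₂ cos Δλ
      = sin(75.70°)sin(74.50°) + cos(75.70°)cos(74.50°)cos(-50.20°) = 0.9760
σ = 12.571° → d = Rσ = 6370·0.21941 = 1398 km

1398 km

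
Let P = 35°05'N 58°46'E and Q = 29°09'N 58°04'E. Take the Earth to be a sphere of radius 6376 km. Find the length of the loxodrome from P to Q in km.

664 km

Δψ = ln[tan(π/4+φ₂/2)/tan(π/4+φ₁/2)] = -0.1224;  Δφ = -0.1036 rad,  Δλ = -0.0122 rad
q = Δφ/Δψ = 0.8463
d = R·√(Δφ² + q²Δλ²) = 6376·0.10407 = 664 km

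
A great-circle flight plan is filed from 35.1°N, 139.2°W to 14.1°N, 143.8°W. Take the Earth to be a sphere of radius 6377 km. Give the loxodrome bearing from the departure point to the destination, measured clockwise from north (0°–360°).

Meridional parts: M(φ₁)=+0.6550, M(φ₂)=+0.2486 → ΔM = -0.4064;  Δλ = -0.0803 rad
tan C = Δλ / ΔM = +0.1976 → C = 191.18°

191.2°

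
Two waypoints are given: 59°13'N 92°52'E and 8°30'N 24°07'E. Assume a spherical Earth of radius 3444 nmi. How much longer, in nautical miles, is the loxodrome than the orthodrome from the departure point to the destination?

101 nmi

Great circle: cos σ = sin φ₁ sin φ₂ + cos φ₁ cos φ₂ cos Δλ,  σ = 1.2551 rad → d_gc = 4322.7 nmi
Rhumb line: Δψ = -1.1410, q = Δφ/Δψ = 0.7758, d_rh = R√(Δφ²+q²Δλ²) = 4423.9 nmi
Excess = 4423.9 − 4322.7 = 101.2 ≈ 101 nmi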